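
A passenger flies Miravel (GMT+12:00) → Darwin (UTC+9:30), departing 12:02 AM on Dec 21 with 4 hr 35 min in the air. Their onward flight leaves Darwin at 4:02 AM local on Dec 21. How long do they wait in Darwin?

Convert departure to UTC: 12:02 AM − 12:00 = 12:02 PM UTC on Dec 20.
Add 4 hours 35 minutes flight time → 4:37 PM UTC.
Darwin is UTC+9:30, so local arrival = 4:37 PM + 9:30 = 2:07 AM on Dec 21.
Layover = 4:02 AM − 2:07 AM = 1 hour 55 minutes.

1 hour 55 minutes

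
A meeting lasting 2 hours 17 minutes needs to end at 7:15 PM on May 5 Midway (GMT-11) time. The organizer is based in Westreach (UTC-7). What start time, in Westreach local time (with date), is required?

8:58 PM on May 5

Target end time in UTC: 7:15 PM + 11:00 = 6:15 AM on May 6.
Subtract 2 hours 17 minutes → start 3:58 AM UTC on May 6.
Westreach is UTC−7:00: 3:58 AM − 7:00 = 8:58 PM on May 5.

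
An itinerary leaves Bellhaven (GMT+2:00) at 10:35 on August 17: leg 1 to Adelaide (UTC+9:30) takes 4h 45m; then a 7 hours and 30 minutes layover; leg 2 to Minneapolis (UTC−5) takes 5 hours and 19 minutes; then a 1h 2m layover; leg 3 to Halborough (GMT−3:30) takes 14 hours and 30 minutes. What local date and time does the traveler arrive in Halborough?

Convert departure to UTC: 10:35 − 2:00 = 08:35 UTC on Aug 17.
Add 4 hours 45 minutes leg 1 → 13:20 UTC.
Add 7 hours 30 minutes layover in Adelaide → 20:50 UTC.
Add 5 hours 19 minutes leg 2 → 02:09 UTC (Aug 18).
Add 1 hour 2 minutes layover in Minneapolis → 03:11 UTC.
Add 14 hours and 30 minutes leg 3 → 17:41 UTC.
Halborough is UTC−3:30, so local arrival = 17:41 − 3:30 = 14:11 on Aug 18.

14:11 on August 18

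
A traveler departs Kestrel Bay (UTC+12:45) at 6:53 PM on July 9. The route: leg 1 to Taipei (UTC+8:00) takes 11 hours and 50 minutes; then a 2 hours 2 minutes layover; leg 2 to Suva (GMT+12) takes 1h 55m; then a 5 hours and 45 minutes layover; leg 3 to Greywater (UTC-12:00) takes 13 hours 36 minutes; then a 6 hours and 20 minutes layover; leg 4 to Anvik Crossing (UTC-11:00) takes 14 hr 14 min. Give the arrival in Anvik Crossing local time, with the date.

Convert departure to UTC: 6:53 PM − 12:45 = 6:08 AM UTC on Jul 9.
Add 11 hours and 50 minutes leg 1 → 5:58 PM UTC.
Add 2 hours and 2 minutes layover in Taipei → 8:00 PM UTC.
Add 1 hour and 55 minutes leg 2 → 9:55 PM UTC.
Add 5 hours and 45 minutes layover in Suva → 3:40 AM UTC (Jul 10).
Add 13 hours 36 minutes leg 3 → 5:16 PM UTC.
Add 6 hours 20 minutes layover in Greywater → 11:36 PM UTC.
Add 14 hours and 14 minutes leg 4 → 1:50 PM UTC (Jul 11).
Anvik Crossing is UTC−11:00, so local arrival = 1:50 PM − 11:00 = 2:50 AM on Jul 11.

2:50 AM on July 11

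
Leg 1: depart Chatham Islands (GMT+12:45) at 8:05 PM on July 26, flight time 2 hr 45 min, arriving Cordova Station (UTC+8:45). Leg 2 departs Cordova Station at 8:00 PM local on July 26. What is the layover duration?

Convert departure to UTC: 8:05 PM − 12:45 = 7:20 AM UTC on Jul 26.
Add 2 hours 45 minutes flight time → 10:05 AM UTC.
Cordova Station is UTC+8:45, so local arrival = 10:05 AM + 8:45 = 6:50 PM on Jul 26.
Layover = 8:00 PM − 6:50 PM = 1 hour 10 minutes.

1 hour 10 minutes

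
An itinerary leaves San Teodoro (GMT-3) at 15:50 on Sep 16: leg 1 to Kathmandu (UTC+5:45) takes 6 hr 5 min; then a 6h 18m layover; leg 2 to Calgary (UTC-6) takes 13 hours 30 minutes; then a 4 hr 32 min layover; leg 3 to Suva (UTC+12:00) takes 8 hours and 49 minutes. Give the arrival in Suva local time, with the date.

22:04 on September 18

Convert departure to UTC: 15:50 + 3:00 = 18:50 UTC on Sep 16.
Add 6 hours 5 minutes leg 1 → 00:55 UTC (Sep 17).
Add 6 hours 18 minutes layover in Kathmandu → 07:13 UTC.
Add 13 hours 30 minutes leg 2 → 20:43 UTC.
Add 4 hours 32 minutes layover in Calgary → 01:15 UTC (Sep 18).
Add 8 hours and 49 minutes leg 3 → 10:04 UTC.
Suva is UTC+12:00, so local arrival = 10:04 + 12:00 = 22:04 on Sep 18.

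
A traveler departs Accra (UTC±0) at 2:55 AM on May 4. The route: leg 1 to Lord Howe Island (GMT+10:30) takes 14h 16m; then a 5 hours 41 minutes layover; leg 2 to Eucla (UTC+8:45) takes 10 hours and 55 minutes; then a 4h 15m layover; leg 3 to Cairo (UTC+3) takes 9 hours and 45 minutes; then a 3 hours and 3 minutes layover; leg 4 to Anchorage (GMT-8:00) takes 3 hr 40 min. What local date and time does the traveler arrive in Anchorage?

10:30 PM on May 5

Accra is at UTC+0, so departure is already 2:55 AM UTC on May 4.
Add 14 hours and 16 minutes leg 1 → 5:11 PM UTC.
Add 5 hours and 41 minutes layover in Lord Howe Island → 10:52 PM UTC.
Add 10 hours 55 minutes leg 2 → 9:47 AM UTC (May 5).
Add 4 hours and 15 minutes layover in Eucla → 2:02 PM UTC.
Add 9 hours 45 minutes leg 3 → 11:47 PM UTC.
Add 3 hours 3 minutes layover in Cairo → 2:50 AM UTC (May 6).
Add 3 hours and 40 minutes leg 4 → 6:30 AM UTC.
Anchorage is UTC−8:00, so local arrival = 6:30 AM − 8:00 = 10:30 PM on May 5.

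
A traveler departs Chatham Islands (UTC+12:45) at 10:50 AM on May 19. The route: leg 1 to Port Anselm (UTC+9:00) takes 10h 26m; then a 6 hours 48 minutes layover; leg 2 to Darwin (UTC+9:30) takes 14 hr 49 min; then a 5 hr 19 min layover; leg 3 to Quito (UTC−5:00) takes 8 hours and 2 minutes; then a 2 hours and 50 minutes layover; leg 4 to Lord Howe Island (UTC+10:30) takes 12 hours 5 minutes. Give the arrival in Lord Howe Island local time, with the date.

8:54 PM on May 21

Convert departure to UTC: 10:50 AM − 12:45 = 10:05 PM UTC on May 18.
Add 10 hours 26 minutes leg 1 → 8:31 AM UTC (May 19).
Add 6 hours 48 minutes layover in Port Anselm → 3:19 PM UTC.
Add 14 hours and 49 minutes leg 2 → 6:08 AM UTC (May 20).
Add 5 hours and 19 minutes layover in Darwin → 11:27 AM UTC.
Add 8 hours and 2 minutes leg 3 → 7:29 PM UTC.
Add 2 hours 50 minutes layover in Quito → 10:19 PM UTC.
Add 12 hours 5 minutes leg 4 → 10:24 AM UTC (May 21).
Lord Howe Island is UTC+10:30, so local arrival = 10:24 AM + 10:30 = 8:54 PM on May 21.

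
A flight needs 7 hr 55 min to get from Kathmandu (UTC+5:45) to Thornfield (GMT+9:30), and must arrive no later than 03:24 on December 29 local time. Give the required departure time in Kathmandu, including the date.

15:44 on Dec 28

Target arrival in UTC: 03:24 − 9:30 = 17:54 on Dec 28.
Subtract 7 hours and 55 minutes → departure 09:59 UTC on Dec 28.
Kathmandu is UTC+5:45: 09:59 + 5:45 = 15:44 on Dec 28.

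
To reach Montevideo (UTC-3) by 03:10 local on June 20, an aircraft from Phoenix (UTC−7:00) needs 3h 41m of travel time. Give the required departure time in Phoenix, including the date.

19:29 on June 19

Target arrival in UTC: 03:10 + 3:00 = 06:10 on Jun 20.
Subtract 3 hours 41 minutes → departure 02:29 UTC on Jun 20.
Phoenix is UTC−7:00: 02:29 − 7:00 = 19:29 on Jun 19.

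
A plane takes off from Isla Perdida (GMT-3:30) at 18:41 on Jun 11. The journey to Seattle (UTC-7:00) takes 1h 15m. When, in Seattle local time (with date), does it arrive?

16:26 on June 11

Seattle is 3:30 behind Isla Perdida.
After 1 hour and 15 minutes it is 19:56 in Isla Perdida.
Shift by the zone difference: 19:56 − 3:30 = 16:26 on Jun 11 in Seattle.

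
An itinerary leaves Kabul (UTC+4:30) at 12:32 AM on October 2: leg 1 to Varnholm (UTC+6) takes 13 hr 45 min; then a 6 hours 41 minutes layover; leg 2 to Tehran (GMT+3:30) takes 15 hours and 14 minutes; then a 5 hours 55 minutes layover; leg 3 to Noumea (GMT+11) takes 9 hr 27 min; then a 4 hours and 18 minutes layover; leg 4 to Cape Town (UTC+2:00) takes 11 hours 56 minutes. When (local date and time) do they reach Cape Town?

5:18 PM on October 4

Convert departure to UTC: 12:32 AM − 4:30 = 8:02 PM UTC on Oct 1.
Add 13 hours and 45 minutes leg 1 → 9:47 AM UTC (Oct 2).
Add 6 hours and 41 minutes layover in Varnholm → 4:28 PM UTC.
Add 15 hours 14 minutes leg 2 → 7:42 AM UTC (Oct 3).
Add 5 hours 55 minutes layover in Tehran → 1:37 PM UTC.
Add 9 hours and 27 minutes leg 3 → 11:04 PM UTC.
Add 4 hours 18 minutes layover in Noumea → 3:22 AM UTC (Oct 4).
Add 11 hours 56 minutes leg 4 → 3:18 PM UTC.
Cape Town is UTC+2:00, so local arrival = 3:18 PM + 2:00 = 5:18 PM on Oct 4.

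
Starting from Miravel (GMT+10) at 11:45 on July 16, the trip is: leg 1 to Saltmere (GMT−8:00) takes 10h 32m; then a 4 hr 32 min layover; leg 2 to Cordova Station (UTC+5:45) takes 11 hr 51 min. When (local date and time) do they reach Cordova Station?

10:25 on July 17

Convert departure to UTC: 11:45 − 10:00 = 01:45 UTC on Jul 16.
Add 10 hours 32 minutes leg 1 → 12:17 UTC.
Add 4 hours and 32 minutes layover in Saltmere → 16:49 UTC.
Add 11 hours and 51 minutes leg 2 → 04:40 UTC (Jul 17).
Cordova Station is UTC+5:45, so local arrival = 04:40 + 5:45 = 10:25 on Jul 17.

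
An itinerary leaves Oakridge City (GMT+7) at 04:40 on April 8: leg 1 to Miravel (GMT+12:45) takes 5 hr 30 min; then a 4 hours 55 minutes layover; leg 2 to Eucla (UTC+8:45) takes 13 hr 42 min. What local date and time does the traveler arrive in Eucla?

Convert departure to UTC: 04:40 − 7:00 = 21:40 UTC on Apr 7.
Add 5 hours 30 minutes leg 1 → 03:10 UTC (Apr 8).
Add 4 hours and 55 minutes layover in Miravel → 08:05 UTC.
Add 13 hours and 42 minutes leg 2 → 21:47 UTC.
Eucla is UTC+8:45, so local arrival = 21:47 + 8:45 = 06:32 on Apr 9.

06:32 on April 9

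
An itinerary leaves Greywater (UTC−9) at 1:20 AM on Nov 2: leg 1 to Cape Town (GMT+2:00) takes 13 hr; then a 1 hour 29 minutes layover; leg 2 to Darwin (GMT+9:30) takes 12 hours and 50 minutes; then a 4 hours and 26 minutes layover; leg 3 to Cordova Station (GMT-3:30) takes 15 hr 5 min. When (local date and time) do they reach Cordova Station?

Convert departure to UTC: 1:20 AM + 9:00 = 10:20 AM UTC on Nov 2.
Add 13 hours leg 1 → 11:20 PM UTC.
Add 1 hour 29 minutes layover in Cape Town → 12:49 AM UTC (Nov 3).
Add 12 hours and 50 minutes leg 2 → 1:39 PM UTC.
Add 4 hours 26 minutes layover in Darwin → 6:05 PM UTC.
Add 15 hours 5 minutes leg 3 → 9:10 AM UTC (Nov 4).
Cordova Station is UTC−3:30, so local arrival = 9:10 AM − 3:30 = 5:40 AM on Nov 4.

5:40 AM on November 4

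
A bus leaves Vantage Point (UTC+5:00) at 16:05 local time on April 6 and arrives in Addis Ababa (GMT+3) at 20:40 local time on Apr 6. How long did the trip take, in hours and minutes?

Departure in UTC: 16:05 − 5:00 = 11:05 on Apr 6.
Arrival in UTC: 20:40 − 3:00 = 17:40 on Apr 6.
Elapsed = 17:40 − 11:05 = 6 hours 35 minutes.

6 hours 35 minutes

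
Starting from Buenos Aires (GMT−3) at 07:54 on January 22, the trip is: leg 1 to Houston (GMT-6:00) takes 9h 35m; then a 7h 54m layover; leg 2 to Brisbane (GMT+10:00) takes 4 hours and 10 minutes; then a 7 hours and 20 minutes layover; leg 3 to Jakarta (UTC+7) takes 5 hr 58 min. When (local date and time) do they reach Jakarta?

Convert departure to UTC: 07:54 + 3:00 = 10:54 UTC on Jan 22.
Add 9 hours 35 minutes leg 1 → 20:29 UTC.
Add 7 hours and 54 minutes layover in Houston → 04:23 UTC (Jan 23).
Add 4 hours 10 minutes leg 2 → 08:33 UTC.
Add 7 hours and 20 minutes layover in Brisbane → 15:53 UTC.
Add 5 hours and 58 minutes leg 3 → 21:51 UTC.
Jakarta is UTC+7:00, so local arrival = 21:51 + 7:00 = 04:51 on Jan 24.

04:51 on January 24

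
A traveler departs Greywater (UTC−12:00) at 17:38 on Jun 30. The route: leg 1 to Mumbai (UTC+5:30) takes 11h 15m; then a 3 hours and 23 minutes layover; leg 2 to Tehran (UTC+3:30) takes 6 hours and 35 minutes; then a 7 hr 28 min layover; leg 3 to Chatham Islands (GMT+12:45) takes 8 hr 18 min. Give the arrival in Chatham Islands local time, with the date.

Convert departure to UTC: 17:38 + 12:00 = 05:38 UTC on Jul 1.
Add 11 hours 15 minutes leg 1 → 16:53 UTC.
Add 3 hours and 23 minutes layover in Mumbai → 20:16 UTC.
Add 6 hours 35 minutes leg 2 → 02:51 UTC (Jul 2).
Add 7 hours and 28 minutes layover in Tehran → 10:19 UTC.
Add 8 hours 18 minutes leg 3 → 18:37 UTC.
Chatham Islands is UTC+12:45, so local arrival = 18:37 + 12:45 = 07:22 on Jul 3.

07:22 on July 3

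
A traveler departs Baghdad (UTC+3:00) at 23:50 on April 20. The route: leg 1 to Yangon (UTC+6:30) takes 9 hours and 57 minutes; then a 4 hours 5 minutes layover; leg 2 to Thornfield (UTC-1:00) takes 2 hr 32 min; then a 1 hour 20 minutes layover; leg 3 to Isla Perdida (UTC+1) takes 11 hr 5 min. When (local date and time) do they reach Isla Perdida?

02:49 on April 22

Convert departure to UTC: 23:50 − 3:00 = 20:50 UTC on Apr 20.
Add 9 hours and 57 minutes leg 1 → 06:47 UTC (Apr 21).
Add 4 hours 5 minutes layover in Yangon → 10:52 UTC.
Add 2 hours and 32 minutes leg 2 → 13:24 UTC.
Add 1 hour 20 minutes layover in Thornfield → 14:44 UTC.
Add 11 hours and 5 minutes leg 3 → 01:49 UTC (Apr 22).
Isla Perdida is UTC+1:00, so local arrival = 01:49 + 1:00 = 02:49 on Apr 22.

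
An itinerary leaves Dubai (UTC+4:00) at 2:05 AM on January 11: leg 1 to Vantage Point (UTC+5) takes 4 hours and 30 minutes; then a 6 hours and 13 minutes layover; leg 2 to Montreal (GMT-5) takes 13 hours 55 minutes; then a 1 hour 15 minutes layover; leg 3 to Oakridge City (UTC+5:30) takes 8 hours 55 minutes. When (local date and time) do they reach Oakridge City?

Convert departure to UTC: 2:05 AM − 4:00 = 10:05 PM UTC on Jan 10.
Add 4 hours and 30 minutes leg 1 → 2:35 AM UTC (Jan 11).
Add 6 hours and 13 minutes layover in Vantage Point → 8:48 AM UTC.
Add 13 hours and 55 minutes leg 2 → 10:43 PM UTC.
Add 1 hour and 15 minutes layover in Montreal → 11:58 PM UTC.
Add 8 hours and 55 minutes leg 3 → 8:53 AM UTC (Jan 12).
Oakridge City is UTC+5:30, so local arrival = 8:53 AM + 5:30 = 2:23 PM on Jan 12.

2:23 PM on Jan 12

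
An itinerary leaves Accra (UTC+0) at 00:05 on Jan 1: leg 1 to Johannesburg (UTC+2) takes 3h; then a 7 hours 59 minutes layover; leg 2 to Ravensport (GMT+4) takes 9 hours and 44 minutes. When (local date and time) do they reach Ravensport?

00:48 on Jan 2

Accra is at UTC+0, so departure is already 00:05 UTC on Jan 1.
Add 3 hours leg 1 → 03:05 UTC.
Add 7 hours 59 minutes layover in Johannesburg → 11:04 UTC.
Add 9 hours and 44 minutes leg 2 → 20:48 UTC.
Ravensport is UTC+4:00, so local arrival = 20:48 + 4:00 = 00:48 on Jan 2.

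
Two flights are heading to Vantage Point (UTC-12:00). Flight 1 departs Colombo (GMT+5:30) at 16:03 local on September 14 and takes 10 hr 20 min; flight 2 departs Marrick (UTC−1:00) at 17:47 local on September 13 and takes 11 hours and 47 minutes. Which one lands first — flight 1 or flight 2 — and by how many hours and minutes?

the second, by 14 hours 19 minutes

Flight 1 in UTC: 16:03 − 5:30 = 10:33 on Sep 14.
+10 hours and 20 minutes → arrive 20:53 UTC on Sep 14.
Flight 2 in UTC: 17:47 + 1:00 = 18:47 on Sep 13.
+11 hours 47 minutes → arrive 06:34 UTC on Sep 14.
Flight 2 lands earlier by 14 hours 19 minutes.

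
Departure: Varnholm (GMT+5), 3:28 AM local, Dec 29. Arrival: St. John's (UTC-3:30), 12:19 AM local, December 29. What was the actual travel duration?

5 hours 21 minutes

Departure in UTC: 3:28 AM − 5:00 = 10:28 PM on Dec 28.
Arrival in UTC: 12:19 AM + 3:30 = 3:49 AM on Dec 29.
Elapsed = 3:49 AM − 10:28 PM (+1 day) = 5 hours 21 minutes.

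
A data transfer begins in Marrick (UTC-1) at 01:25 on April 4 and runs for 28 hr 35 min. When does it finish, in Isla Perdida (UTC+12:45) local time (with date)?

19:45 on April 5

Isla Perdida is 13:45 ahead of Marrick.
After 28 hours and 35 minutes it is 06:00 (Apr 5) in Marrick.
Shift by the zone difference: 06:00 + 13:45 = 19:45 on Apr 5 in Isla Perdida.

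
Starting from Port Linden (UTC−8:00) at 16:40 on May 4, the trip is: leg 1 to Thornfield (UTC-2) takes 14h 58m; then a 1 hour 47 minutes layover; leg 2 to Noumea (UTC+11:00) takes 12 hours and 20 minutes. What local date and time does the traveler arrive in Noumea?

16:45 on May 6

Convert departure to UTC: 16:40 + 8:00 = 00:40 UTC on May 5.
Add 14 hours and 58 minutes leg 1 → 15:38 UTC.
Add 1 hour 47 minutes layover in Thornfield → 17:25 UTC.
Add 12 hours 20 minutes leg 2 → 05:45 UTC (May 6).
Noumea is UTC+11:00, so local arrival = 05:45 + 11:00 = 16:45 on May 6.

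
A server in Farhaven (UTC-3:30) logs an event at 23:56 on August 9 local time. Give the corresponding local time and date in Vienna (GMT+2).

05:26 on August 10

In UTC: 23:56 + 3:30 = 03:26 on Aug 10.
Vienna is UTC+2:00: 03:26 + 2:00 = 05:26 on Aug 10.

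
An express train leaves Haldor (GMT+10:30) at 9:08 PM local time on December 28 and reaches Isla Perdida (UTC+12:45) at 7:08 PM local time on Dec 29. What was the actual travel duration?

Isla Perdida is 2:15 ahead of Haldor.
Clock-face elapsed time (ignoring zones) is 22 hours.
Actual elapsed = 22 hours − 2:15 = 19 hours 45 minutes.

19 hours 45 minutes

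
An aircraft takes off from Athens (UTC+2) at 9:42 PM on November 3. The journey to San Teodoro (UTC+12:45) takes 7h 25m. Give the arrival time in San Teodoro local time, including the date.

Convert departure to UTC: 9:42 PM − 2:00 = 7:42 PM UTC on Nov 3.
Add 7 hours 25 minutes travel time → 3:07 AM UTC (Nov 4).
San Teodoro is UTC+12:45, so local arrival = 3:07 AM + 12:45 = 3:52 PM on Nov 4.

3:52 PM on November 4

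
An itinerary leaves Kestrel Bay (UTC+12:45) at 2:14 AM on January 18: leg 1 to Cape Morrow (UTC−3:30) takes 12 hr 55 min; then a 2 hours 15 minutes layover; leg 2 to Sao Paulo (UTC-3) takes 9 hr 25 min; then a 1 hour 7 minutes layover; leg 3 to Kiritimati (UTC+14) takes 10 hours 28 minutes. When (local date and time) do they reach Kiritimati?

Convert departure to UTC: 2:14 AM − 12:45 = 1:29 PM UTC on Jan 17.
Add 12 hours 55 minutes leg 1 → 2:24 AM UTC (Jan 18).
Add 2 hours 15 minutes layover in Cape Morrow → 4:39 AM UTC.
Add 9 hours and 25 minutes leg 2 → 2:04 PM UTC.
Add 1 hour 7 minutes layover in Sao Paulo → 3:11 PM UTC.
Add 10 hours and 28 minutes leg 3 → 1:39 AM UTC (Jan 19).
Kiritimati is UTC+14:00, so local arrival = 1:39 AM + 14:00 = 3:39 PM on Jan 19.

3:39 PM on January 19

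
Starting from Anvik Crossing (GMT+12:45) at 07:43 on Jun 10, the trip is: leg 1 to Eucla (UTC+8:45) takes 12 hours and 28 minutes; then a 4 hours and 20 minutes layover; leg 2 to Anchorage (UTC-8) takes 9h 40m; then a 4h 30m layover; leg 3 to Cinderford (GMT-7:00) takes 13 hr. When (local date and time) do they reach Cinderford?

07:56 on Jun 11

Convert departure to UTC: 07:43 − 12:45 = 18:58 UTC on Jun 9.
Add 12 hours 28 minutes leg 1 → 07:26 UTC (Jun 10).
Add 4 hours 20 minutes layover in Eucla → 11:46 UTC.
Add 9 hours 40 minutes leg 2 → 21:26 UTC.
Add 4 hours 30 minutes layover in Anchorage → 01:56 UTC (Jun 11).
Add 13 hours leg 3 → 14:56 UTC.
Cinderford is UTC−7:00, so local arrival = 14:56 − 7:00 = 07:56 on Jun 11.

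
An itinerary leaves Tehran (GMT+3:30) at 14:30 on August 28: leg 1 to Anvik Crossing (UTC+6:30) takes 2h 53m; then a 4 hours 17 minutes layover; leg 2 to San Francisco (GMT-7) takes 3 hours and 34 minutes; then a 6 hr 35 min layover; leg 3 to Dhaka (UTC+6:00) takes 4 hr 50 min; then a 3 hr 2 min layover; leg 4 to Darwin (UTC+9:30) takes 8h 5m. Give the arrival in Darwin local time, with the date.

Convert departure to UTC: 14:30 − 3:30 = 11:00 UTC on Aug 28.
Add 2 hours 53 minutes leg 1 → 13:53 UTC.
Add 4 hours and 17 minutes layover in Anvik Crossing → 18:10 UTC.
Add 3 hours 34 minutes leg 2 → 21:44 UTC.
Add 6 hours and 35 minutes layover in San Francisco → 04:19 UTC (Aug 29).
Add 4 hours and 50 minutes leg 3 → 09:09 UTC.
Add 3 hours 2 minutes layover in Dhaka → 12:11 UTC.
Add 8 hours and 5 minutes leg 4 → 20:16 UTC.
Darwin is UTC+9:30, so local arrival = 20:16 + 9:30 = 05:46 on Aug 30.

05:46 on August 30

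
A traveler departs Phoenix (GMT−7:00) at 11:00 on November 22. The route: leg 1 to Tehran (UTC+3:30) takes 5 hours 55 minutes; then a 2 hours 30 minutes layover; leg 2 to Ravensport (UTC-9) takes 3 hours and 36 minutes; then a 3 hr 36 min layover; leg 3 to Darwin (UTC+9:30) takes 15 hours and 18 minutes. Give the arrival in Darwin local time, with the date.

Convert departure to UTC: 11:00 + 7:00 = 18:00 UTC on Nov 22.
Add 5 hours and 55 minutes leg 1 → 23:55 UTC.
Add 2 hours 30 minutes layover in Tehran → 02:25 UTC (Nov 23).
Add 3 hours 36 minutes leg 2 → 06:01 UTC.
Add 3 hours and 36 minutes layover in Ravensport → 09:37 UTC.
Add 15 hours 18 minutes leg 3 → 00:55 UTC (Nov 24).
Darwin is UTC+9:30, so local arrival = 00:55 + 9:30 = 10:25 on Nov 24.

10:25 on November 24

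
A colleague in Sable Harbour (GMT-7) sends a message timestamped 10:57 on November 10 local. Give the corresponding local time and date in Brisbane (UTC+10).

Brisbane is 17:00 ahead of Sable Harbour.
Shift by the zone difference: 10:57 + 17:00 = 03:57 on Nov 11 in Brisbane.

03:57 on November 11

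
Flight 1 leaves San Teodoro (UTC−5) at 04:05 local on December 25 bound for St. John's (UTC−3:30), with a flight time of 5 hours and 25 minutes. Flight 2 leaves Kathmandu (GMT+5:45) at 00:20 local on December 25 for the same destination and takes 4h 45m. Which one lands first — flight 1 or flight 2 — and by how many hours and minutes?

the second, by 15 hours 10 minutes

Flight 1 in UTC: 04:05 + 5:00 = 09:05 on Dec 25.
+5 hours 25 minutes → arrive 14:30 UTC on Dec 25.
Flight 2 in UTC: 00:20 − 5:45 = 18:35 on Dec 24.
+4 hours and 45 minutes → arrive 23:20 UTC on Dec 24.
Flight 2 lands earlier by 15 hours 10 minutes.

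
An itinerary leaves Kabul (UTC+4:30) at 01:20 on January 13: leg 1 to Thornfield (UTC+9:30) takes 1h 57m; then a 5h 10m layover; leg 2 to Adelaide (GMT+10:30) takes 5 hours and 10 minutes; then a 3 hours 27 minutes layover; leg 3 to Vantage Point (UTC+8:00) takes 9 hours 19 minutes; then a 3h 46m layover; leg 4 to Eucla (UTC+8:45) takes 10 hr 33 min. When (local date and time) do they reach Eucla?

20:57 on January 14

Convert departure to UTC: 01:20 − 4:30 = 20:50 UTC on Jan 12.
Add 1 hour and 57 minutes leg 1 → 22:47 UTC.
Add 5 hours 10 minutes layover in Thornfield → 03:57 UTC (Jan 13).
Add 5 hours and 10 minutes leg 2 → 09:07 UTC.
Add 3 hours and 27 minutes layover in Adelaide → 12:34 UTC.
Add 9 hours and 19 minutes leg 3 → 21:53 UTC.
Add 3 hours 46 minutes layover in Vantage Point → 01:39 UTC (Jan 14).
Add 10 hours 33 minutes leg 4 → 12:12 UTC.
Eucla is UTC+8:45, so local arrival = 12:12 + 8:45 = 20:57 on Jan 14.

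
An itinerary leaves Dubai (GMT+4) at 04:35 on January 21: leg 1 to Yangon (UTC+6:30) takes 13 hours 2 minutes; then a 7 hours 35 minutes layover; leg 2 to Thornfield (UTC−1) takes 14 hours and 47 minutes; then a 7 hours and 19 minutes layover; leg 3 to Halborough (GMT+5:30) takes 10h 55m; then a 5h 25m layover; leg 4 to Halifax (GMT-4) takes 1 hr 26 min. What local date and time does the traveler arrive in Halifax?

Convert departure to UTC: 04:35 − 4:00 = 00:35 UTC on Jan 21.
Add 13 hours 2 minutes leg 1 → 13:37 UTC.
Add 7 hours and 35 minutes layover in Yangon → 21:12 UTC.
Add 14 hours 47 minutes leg 2 → 11:59 UTC (Jan 22).
Add 7 hours 19 minutes layover in Thornfield → 19:18 UTC.
Add 10 hours 55 minutes leg 3 → 06:13 UTC (Jan 23).
Add 5 hours and 25 minutes layover in Halborough → 11:38 UTC.
Add 1 hour 26 minutes leg 4 → 13:04 UTC.
Halifax is UTC−4:00, so local arrival = 13:04 − 4:00 = 09:04 on Jan 23.

09:04 on January 23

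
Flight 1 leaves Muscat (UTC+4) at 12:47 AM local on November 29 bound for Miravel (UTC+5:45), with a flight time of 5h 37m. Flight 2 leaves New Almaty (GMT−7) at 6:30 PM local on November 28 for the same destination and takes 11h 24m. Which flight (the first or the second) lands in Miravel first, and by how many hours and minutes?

the first, by 10 hours 30 minutes

Flight 1 in UTC: 12:47 AM − 4:00 = 8:47 PM on Nov 28.
+5 hours 37 minutes → arrive 2:24 AM UTC on Nov 29.
Flight 2 in UTC: 6:30 PM + 7:00 = 1:30 AM on Nov 29.
+11 hours and 24 minutes → arrive 12:54 PM UTC on Nov 29.
Flight 1 lands earlier by 10 hours 30 minutes.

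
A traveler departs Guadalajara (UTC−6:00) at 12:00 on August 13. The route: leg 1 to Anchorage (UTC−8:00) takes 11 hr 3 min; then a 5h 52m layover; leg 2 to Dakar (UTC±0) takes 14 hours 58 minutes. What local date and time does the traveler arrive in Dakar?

Convert departure to UTC: 12:00 + 6:00 = 18:00 UTC on Aug 13.
Add 11 hours 3 minutes leg 1 → 05:03 UTC (Aug 14).
Add 5 hours 52 minutes layover in Anchorage → 10:55 UTC.
Add 14 hours 58 minutes leg 2 → 01:53 UTC (Aug 15).
Dakar is UTC+0, so local arrival is the same: 01:53 on Aug 15.

01:53 on August 15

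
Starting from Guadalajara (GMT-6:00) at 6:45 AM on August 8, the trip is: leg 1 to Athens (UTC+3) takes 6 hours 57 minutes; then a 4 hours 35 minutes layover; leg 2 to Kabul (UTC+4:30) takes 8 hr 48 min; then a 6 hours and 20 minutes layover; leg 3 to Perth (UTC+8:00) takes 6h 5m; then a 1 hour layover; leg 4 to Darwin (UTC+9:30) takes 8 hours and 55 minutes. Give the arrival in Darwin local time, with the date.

4:55 PM on August 10

Convert departure to UTC: 6:45 AM + 6:00 = 12:45 PM UTC on Aug 8.
Add 6 hours 57 minutes leg 1 → 7:42 PM UTC.
Add 4 hours and 35 minutes layover in Athens → 12:17 AM UTC (Aug 9).
Add 8 hours 48 minutes leg 2 → 9:05 AM UTC.
Add 6 hours and 20 minutes layover in Kabul → 3:25 PM UTC.
Add 6 hours 5 minutes leg 3 → 9:30 PM UTC.
Add 1 hour layover in Perth → 10:30 PM UTC.
Add 8 hours 55 minutes leg 4 → 7:25 AM UTC (Aug 10).
Darwin is UTC+9:30, so local arrival = 7:25 AM + 9:30 = 4:55 PM on Aug 10.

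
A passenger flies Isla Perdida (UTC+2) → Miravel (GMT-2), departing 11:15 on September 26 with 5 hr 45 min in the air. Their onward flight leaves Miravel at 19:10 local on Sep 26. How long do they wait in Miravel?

Convert departure to UTC: 11:15 − 2:00 = 09:15 UTC on Sep 26.
Add 5 hours and 45 minutes flight time → 15:00 UTC.
Miravel is UTC−2:00, so local arrival = 15:00 − 2:00 = 13:00 on Sep 26.
Layover = 19:10 − 13:00 = 6 hours 10 minutes.

6 hours 10 minutes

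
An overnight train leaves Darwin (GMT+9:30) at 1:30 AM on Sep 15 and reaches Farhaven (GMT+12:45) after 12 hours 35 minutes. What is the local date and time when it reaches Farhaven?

Convert departure to UTC: 1:30 AM − 9:30 = 4:00 PM UTC on Sep 14.
Add 12 hours 35 minutes travel time → 4:35 AM UTC (Sep 15).
Farhaven is UTC+12:45, so local arrival = 4:35 AM + 12:45 = 5:20 PM on Sep 15.

5:20 PM on Sep 15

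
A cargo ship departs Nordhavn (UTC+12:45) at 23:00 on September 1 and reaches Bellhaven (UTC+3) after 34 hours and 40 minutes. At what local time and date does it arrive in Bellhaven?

23:55 on Sep 2

Bellhaven is 9:45 behind Nordhavn.
After 34 hours and 40 minutes it is 09:40 (Sep 3) in Nordhavn.
Shift by the zone difference: 09:40 − 9:45 = 23:55 on Sep 2 in Bellhaven.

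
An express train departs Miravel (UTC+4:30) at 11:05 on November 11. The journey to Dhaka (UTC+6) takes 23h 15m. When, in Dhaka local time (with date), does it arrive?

11:50 on Nov 12

Convert departure to UTC: 11:05 − 4:30 = 06:35 UTC on Nov 11.
Add 23 hours and 15 minutes travel time → 05:50 UTC (Nov 12).
Dhaka is UTC+6:00, so local arrival = 05:50 + 6:00 = 11:50 on Nov 12.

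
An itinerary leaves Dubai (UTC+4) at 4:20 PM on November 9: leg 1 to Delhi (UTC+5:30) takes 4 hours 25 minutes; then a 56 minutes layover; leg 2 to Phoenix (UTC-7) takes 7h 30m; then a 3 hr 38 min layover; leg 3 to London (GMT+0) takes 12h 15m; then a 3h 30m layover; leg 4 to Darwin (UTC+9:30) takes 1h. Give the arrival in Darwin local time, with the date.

7:04 AM on November 11

Convert departure to UTC: 4:20 PM − 4:00 = 12:20 PM UTC on Nov 9.
Add 4 hours and 25 minutes leg 1 → 4:45 PM UTC.
Add 56 minutes layover in Delhi → 5:41 PM UTC.
Add 7 hours 30 minutes leg 2 → 1:11 AM UTC (Nov 10).
Add 3 hours and 38 minutes layover in Phoenix → 4:49 AM UTC.
Add 12 hours and 15 minutes leg 3 → 5:04 PM UTC.
Add 3 hours and 30 minutes layover in London → 8:34 PM UTC.
Add 1 hour leg 4 → 9:34 PM UTC.
Darwin is UTC+9:30, so local arrival = 9:34 PM + 9:30 = 7:04 AM on Nov 11.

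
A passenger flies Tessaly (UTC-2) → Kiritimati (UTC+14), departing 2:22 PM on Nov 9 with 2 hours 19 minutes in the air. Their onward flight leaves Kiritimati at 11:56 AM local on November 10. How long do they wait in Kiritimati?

3 hours 15 minutes

Convert departure to UTC: 2:22 PM + 2:00 = 4:22 PM UTC on Nov 9.
Add 2 hours 19 minutes flight time → 6:41 PM UTC.
Kiritimati is UTC+14:00, so local arrival = 6:41 PM + 14:00 = 8:41 AM on Nov 10.
Layover = 11:56 AM − 8:41 AM = 3 hours 15 minutes.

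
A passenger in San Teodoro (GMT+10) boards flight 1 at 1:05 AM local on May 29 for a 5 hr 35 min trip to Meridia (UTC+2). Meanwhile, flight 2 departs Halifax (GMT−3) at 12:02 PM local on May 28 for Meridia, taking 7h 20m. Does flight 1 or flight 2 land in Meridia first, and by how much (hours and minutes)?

Flight 1 in UTC: 1:05 AM − 10:00 = 3:05 PM on May 28.
+5 hours 35 minutes → arrive 8:40 PM UTC on May 28.
Flight 2 in UTC: 12:02 PM + 3:00 = 3:02 PM on May 28.
+7 hours and 20 minutes → arrive 10:22 PM UTC on May 28.
Flight 1 lands earlier by 1 hour 42 minutes.

the first, by 1 hour 42 minutes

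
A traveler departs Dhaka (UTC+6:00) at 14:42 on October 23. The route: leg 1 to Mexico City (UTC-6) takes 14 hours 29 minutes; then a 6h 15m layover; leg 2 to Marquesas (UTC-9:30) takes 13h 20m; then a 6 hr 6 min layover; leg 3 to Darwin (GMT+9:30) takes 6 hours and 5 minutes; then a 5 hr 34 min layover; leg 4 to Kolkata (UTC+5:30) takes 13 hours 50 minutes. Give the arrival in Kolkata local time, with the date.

Convert departure to UTC: 14:42 − 6:00 = 08:42 UTC on Oct 23.
Add 14 hours 29 minutes leg 1 → 23:11 UTC.
Add 6 hours 15 minutes layover in Mexico City → 05:26 UTC (Oct 24).
Add 13 hours 20 minutes leg 2 → 18:46 UTC.
Add 6 hours 6 minutes layover in Marquesas → 00:52 UTC (Oct 25).
Add 6 hours and 5 minutes leg 3 → 06:57 UTC.
Add 5 hours and 34 minutes layover in Darwin → 12:31 UTC.
Add 13 hours and 50 minutes leg 4 → 02:21 UTC (Oct 26).
Kolkata is UTC+5:30, so local arrival = 02:21 + 5:30 = 07:51 on Oct 26.

07:51 on Oct 26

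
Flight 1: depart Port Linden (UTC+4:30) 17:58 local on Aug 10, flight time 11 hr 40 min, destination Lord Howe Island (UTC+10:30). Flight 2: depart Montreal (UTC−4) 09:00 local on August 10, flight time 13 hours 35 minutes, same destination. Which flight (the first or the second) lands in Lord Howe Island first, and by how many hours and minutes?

Flight 1 in UTC: 17:58 − 4:30 = 13:28 on Aug 10.
+11 hours 40 minutes → arrive 01:08 UTC on Aug 11.
Flight 2 in UTC: 09:00 + 4:00 = 13:00 on Aug 10.
+13 hours and 35 minutes → arrive 02:35 UTC on Aug 11.
Flight 1 lands earlier by 1 hour 27 minutes.

the first, by 1 hour 27 minutes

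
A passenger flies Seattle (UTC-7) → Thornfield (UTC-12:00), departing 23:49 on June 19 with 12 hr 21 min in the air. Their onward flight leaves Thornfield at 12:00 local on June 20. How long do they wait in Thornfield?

4 hours 50 minutes

Convert departure to UTC: 23:49 + 7:00 = 06:49 UTC on Jun 20.
Add 12 hours 21 minutes flight time → 19:10 UTC.
Thornfield is UTC−12:00, so local arrival = 19:10 − 12:00 = 07:10 on Jun 20.
Layover = 12:00 − 07:10 = 4 hours 50 minutes.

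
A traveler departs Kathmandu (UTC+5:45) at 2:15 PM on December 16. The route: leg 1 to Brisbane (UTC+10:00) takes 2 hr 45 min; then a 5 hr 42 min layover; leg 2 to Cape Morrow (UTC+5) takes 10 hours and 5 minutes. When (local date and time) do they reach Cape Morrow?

Convert departure to UTC: 2:15 PM − 5:45 = 8:30 AM UTC on Dec 16.
Add 2 hours 45 minutes leg 1 → 11:15 AM UTC.
Add 5 hours 42 minutes layover in Brisbane → 4:57 PM UTC.
Add 10 hours 5 minutes leg 2 → 3:02 AM UTC (Dec 17).
Cape Morrow is UTC+5:00, so local arrival = 3:02 AM + 5:00 = 8:02 AM on Dec 17.

8:02 AM on December 17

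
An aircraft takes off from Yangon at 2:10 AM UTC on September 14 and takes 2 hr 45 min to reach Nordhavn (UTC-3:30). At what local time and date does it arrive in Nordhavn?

Departure is given in UTC: 2:10 AM on Sep 14.
Add 2 hours and 45 minutes → 4:55 AM UTC.
Nordhavn is UTC−3:30: 4:55 AM − 3:30 = 1:25 AM on Sep 14.

1:25 AM on September 14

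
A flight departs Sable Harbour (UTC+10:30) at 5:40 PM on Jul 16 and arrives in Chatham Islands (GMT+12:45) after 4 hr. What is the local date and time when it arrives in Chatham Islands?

11:55 PM on July 16

Convert departure to UTC: 5:40 PM − 10:30 = 7:10 AM UTC on Jul 16.
Add 4 hours travel time → 11:10 AM UTC.
Chatham Islands is UTC+12:45, so local arrival = 11:10 AM + 12:45 = 11:55 PM on Jul 16.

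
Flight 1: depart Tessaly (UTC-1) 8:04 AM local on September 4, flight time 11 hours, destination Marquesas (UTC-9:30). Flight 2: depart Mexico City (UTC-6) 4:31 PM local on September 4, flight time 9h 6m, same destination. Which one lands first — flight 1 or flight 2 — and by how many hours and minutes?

the first, by 11 hours 33 minutes

Flight 1 in UTC: 8:04 AM + 1:00 = 9:04 AM on Sep 4.
+11 hours → arrive 8:04 PM UTC on Sep 4.
Flight 2 in UTC: 4:31 PM + 6:00 = 10:31 PM on Sep 4.
+9 hours 6 minutes → arrive 7:37 AM UTC on Sep 5.
Flight 1 lands earlier by 11 hours 33 minutes.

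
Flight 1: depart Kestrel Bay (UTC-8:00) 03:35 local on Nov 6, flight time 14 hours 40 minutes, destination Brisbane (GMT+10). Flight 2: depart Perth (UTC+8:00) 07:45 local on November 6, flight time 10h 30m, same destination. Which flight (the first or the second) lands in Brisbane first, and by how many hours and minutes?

the second, by 16 hours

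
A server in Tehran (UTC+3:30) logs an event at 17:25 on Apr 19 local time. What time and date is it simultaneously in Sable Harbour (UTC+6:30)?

20:25 on April 19

In UTC: 17:25 − 3:30 = 13:55 on Apr 19.
Sable Harbour is UTC+6:30: 13:55 + 6:30 = 20:25 on Apr 19.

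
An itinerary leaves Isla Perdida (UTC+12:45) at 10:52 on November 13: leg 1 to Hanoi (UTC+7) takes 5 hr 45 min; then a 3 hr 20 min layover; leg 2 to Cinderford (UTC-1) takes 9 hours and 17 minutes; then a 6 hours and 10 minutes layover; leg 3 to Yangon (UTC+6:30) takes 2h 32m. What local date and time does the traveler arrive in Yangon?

Convert departure to UTC: 10:52 − 12:45 = 22:07 UTC on Nov 12.
Add 5 hours and 45 minutes leg 1 → 03:52 UTC (Nov 13).
Add 3 hours 20 minutes layover in Hanoi → 07:12 UTC.
Add 9 hours 17 minutes leg 2 → 16:29 UTC.
Add 6 hours 10 minutes layover in Cinderford → 22:39 UTC.
Add 2 hours 32 minutes leg 3 → 01:11 UTC (Nov 14).
Yangon is UTC+6:30, so local arrival = 01:11 + 6:30 = 07:41 on Nov 14.

07:41 on November 14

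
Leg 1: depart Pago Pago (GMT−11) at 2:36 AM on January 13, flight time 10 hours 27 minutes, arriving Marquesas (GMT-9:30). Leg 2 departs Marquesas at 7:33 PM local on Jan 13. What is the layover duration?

5 hours

Convert departure to UTC: 2:36 AM + 11:00 = 1:36 PM UTC on Jan 13.
Add 10 hours and 27 minutes flight time → 12:03 AM UTC (Jan 14).
Marquesas is UTC−9:30, so local arrival = 12:03 AM − 9:30 = 2:33 PM on Jan 13.
Layover = 7:33 PM − 2:33 PM = 5 hours.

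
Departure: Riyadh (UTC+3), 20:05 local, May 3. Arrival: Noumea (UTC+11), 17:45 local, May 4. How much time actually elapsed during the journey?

13 hours 40 minutes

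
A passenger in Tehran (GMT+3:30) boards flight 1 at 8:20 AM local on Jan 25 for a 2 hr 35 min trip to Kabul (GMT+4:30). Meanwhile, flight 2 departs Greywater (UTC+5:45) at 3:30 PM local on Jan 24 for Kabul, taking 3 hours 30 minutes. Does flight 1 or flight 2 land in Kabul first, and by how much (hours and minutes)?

Flight 1 in UTC: 8:20 AM − 3:30 = 4:50 AM on Jan 25.
+2 hours and 35 minutes → arrive 7:25 AM UTC on Jan 25.
Flight 2 in UTC: 3:30 PM − 5:45 = 9:45 AM on Jan 24.
+3 hours 30 minutes → arrive 1:15 PM UTC on Jan 24.
Flight 2 lands earlier by 18 hours 10 minutes.

the second, by 18 hours 10 minutes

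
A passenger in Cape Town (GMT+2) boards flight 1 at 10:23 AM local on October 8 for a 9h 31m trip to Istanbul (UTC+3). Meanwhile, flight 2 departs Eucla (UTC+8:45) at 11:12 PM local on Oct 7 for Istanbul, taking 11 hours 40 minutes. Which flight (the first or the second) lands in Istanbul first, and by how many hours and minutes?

Flight 1 in UTC: 10:23 AM − 2:00 = 8:23 AM on Oct 8.
+9 hours 31 minutes → arrive 5:54 PM UTC on Oct 8.
Flight 2 in UTC: 11:12 PM − 8:45 = 2:27 PM on Oct 7.
+11 hours 40 minutes → arrive 2:07 AM UTC on Oct 8.
Flight 2 lands earlier by 15 hours 47 minutes.

the second, by 15 hours 47 minutes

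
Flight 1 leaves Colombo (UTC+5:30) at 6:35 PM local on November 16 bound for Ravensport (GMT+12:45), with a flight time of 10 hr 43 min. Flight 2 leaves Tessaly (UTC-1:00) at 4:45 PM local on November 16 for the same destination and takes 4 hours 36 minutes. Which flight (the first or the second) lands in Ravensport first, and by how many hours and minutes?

the second, by 1 hour 27 minutes

Flight 1 in UTC: 6:35 PM − 5:30 = 1:05 PM on Nov 16.
+10 hours 43 minutes → arrive 11:48 PM UTC on Nov 16.
Flight 2 in UTC: 4:45 PM + 1:00 = 5:45 PM on Nov 16.
+4 hours 36 minutes → arrive 10:21 PM UTC on Nov 16.
Flight 2 lands earlier by 1 hour 27 minutes.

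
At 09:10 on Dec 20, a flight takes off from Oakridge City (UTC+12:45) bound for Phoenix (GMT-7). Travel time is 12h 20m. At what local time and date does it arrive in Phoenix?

01:45 on December 20

Convert departure to UTC: 09:10 − 12:45 = 20:25 UTC on Dec 19.
Add 12 hours 20 minutes travel time → 08:45 UTC (Dec 20).
Phoenix is UTC−7:00, so local arrival = 08:45 − 7:00 = 01:45 on Dec 20.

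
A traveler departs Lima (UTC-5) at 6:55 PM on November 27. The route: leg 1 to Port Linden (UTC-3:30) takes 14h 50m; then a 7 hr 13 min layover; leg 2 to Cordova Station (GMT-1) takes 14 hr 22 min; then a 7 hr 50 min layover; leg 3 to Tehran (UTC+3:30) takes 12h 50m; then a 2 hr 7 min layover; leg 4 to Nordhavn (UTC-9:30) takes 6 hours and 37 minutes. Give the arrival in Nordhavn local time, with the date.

8:14 AM on Nov 30

Convert departure to UTC: 6:55 PM + 5:00 = 11:55 PM UTC on Nov 27.
Add 14 hours 50 minutes leg 1 → 2:45 PM UTC (Nov 28).
Add 7 hours and 13 minutes layover in Port Linden → 9:58 PM UTC.
Add 14 hours and 22 minutes leg 2 → 12:20 PM UTC (Nov 29).
Add 7 hours and 50 minutes layover in Cordova Station → 8:10 PM UTC.
Add 12 hours and 50 minutes leg 3 → 9:00 AM UTC (Nov 30).
Add 2 hours 7 minutes layover in Tehran → 11:07 AM UTC.
Add 6 hours 37 minutes leg 4 → 5:44 PM UTC.
Nordhavn is UTC−9:30, so local arrival = 5:44 PM − 9:30 = 8:14 AM on Nov 30.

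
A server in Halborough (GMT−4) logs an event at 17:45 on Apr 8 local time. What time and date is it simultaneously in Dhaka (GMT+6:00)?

03:45 on April 9

In UTC: 17:45 + 4:00 = 21:45 on Apr 8.
Dhaka is UTC+6:00: 21:45 + 6:00 = 03:45 on Apr 9.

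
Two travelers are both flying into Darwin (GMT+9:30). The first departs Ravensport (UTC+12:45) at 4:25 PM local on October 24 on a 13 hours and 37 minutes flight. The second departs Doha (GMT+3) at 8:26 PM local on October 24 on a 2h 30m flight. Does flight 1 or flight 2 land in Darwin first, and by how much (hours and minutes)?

Flight 1 in UTC: 4:25 PM − 12:45 = 3:40 AM on Oct 24.
+13 hours 37 minutes → arrive 5:17 PM UTC on Oct 24.
Flight 2 in UTC: 8:26 PM − 3:00 = 5:26 PM on Oct 24.
+2 hours 30 minutes → arrive 7:56 PM UTC on Oct 24.
Flight 1 lands earlier by 2 hours 39 minutes.

the first, by 2 hours 39 minutes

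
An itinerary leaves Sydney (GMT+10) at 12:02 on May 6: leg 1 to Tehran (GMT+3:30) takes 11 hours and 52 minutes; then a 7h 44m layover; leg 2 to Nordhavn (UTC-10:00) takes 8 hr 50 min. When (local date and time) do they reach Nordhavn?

Convert departure to UTC: 12:02 − 10:00 = 02:02 UTC on May 6.
Add 11 hours 52 minutes leg 1 → 13:54 UTC.
Add 7 hours 44 minutes layover in Tehran → 21:38 UTC.
Add 8 hours and 50 minutes leg 2 → 06:28 UTC (May 7).
Nordhavn is UTC−10:00, so local arrival = 06:28 − 10:00 = 20:28 on May 6.

20:28 on May 6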